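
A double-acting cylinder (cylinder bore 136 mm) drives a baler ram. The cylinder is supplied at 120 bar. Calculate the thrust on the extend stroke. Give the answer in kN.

Cap-side area A_cap = π/4 × (136 mm)² = 14530 mm^2
F = P × A_cap = 120 bar × A_cap

F ≈ 174 kN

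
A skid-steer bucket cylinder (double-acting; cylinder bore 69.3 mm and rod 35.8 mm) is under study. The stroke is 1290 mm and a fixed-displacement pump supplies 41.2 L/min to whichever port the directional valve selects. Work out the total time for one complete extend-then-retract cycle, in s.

t ≈ 12.3 s

Cap-side area A_cap = π/4 × (69.3 mm)² = 3772 mm^2
Rod-side annular area A_ann = π/4 × (69.3² − 35.8²) = 2765 mm^2
t_ext = A_cap·L/Q = 7.086 s
t_ret = A_ann·L/Q = 5.195 s
t_cycle = t_ext + t_ret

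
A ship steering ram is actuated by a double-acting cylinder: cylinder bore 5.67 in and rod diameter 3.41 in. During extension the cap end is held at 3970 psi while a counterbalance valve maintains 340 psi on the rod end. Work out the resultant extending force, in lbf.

F ≈ 94800 lbf

Cap-side area A_cap = π/4 × (5.67 in)² = 25.25 in^2
Rod-side annular area A_ann = π/4 × (5.67² − 3.41²) = 16.12 in^2
Net thrust = P_cap·A_cap − P_rod·A_ann = 1.002e5 lbf − 5480 lbf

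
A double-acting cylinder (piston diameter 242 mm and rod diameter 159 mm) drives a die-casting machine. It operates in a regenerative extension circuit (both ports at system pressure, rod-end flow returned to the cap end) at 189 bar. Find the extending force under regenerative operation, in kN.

F ≈ 375 kN

With equal pressure on both faces, forces on the annular region cancel; the net push is pressure × rod cross-section.
Rod cross-section A_rod = π/4 × (159 mm)² = 19860 mm^2
F = P × A_rod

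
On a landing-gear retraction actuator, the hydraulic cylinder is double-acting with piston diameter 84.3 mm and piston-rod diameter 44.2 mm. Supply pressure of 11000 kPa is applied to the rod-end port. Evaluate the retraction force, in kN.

Rod-side annular area A_ann = π/4 × (84.3² − 44.2²) = 4047 mm^2
On retraction the pressure acts on the annular area (bore minus rod).
F = P × A_ann

F ≈ 44.5 kN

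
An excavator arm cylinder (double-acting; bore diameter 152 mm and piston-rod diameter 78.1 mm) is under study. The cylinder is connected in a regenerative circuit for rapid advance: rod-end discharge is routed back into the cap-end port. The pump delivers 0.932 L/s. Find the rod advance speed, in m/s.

In regeneration the rod-end outflow joins the pump flow into the cap end, so the net volume the pump must supply per unit advance equals the rod cross-section area.
Rod cross-section A_rod = π/4 × (78.1 mm)² = 4791 mm^2
v = Q_pump / A_rod

v ≈ 0.195 m/s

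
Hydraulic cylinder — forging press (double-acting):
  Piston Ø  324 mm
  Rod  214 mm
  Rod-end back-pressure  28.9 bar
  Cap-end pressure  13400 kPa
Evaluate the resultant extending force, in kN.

Cap-side area A_cap = π/4 × (324 mm)² = 82450 mm^2
Rod-side annular area A_ann = π/4 × (324² − 214²) = 46480 mm^2
Net thrust = P_cap·A_cap − P_rod·A_ann = 1105 kN − 134.3 kN

F ≈ 970 kN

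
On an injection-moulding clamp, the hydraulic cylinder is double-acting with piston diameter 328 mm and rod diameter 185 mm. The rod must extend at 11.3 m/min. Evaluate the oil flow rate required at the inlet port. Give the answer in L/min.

Q ≈ 955 L/min

Cap-side area A_cap = π/4 × (328 mm)² = 84500 mm^2
Q = A × v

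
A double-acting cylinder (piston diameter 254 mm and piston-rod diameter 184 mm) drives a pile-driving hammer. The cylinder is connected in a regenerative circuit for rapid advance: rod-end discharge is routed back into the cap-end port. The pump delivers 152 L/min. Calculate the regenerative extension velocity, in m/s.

v ≈ 0.0953 m/s

In regeneration the rod-end outflow joins the pump flow into the cap end, so the net volume the pump must supply per unit advance equals the rod cross-section area.
Rod cross-section A_rod = π/4 × (184 mm)² = 26590 mm^2
v = Q_pump / A_rod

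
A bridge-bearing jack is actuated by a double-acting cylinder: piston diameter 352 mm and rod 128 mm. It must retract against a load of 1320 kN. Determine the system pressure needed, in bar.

Rod-side annular area A_ann = π/4 × (352² − 128²) = 84450 mm^2
Retraction: pressure acts on the annular area.
P = F / A = 1320 kN / A

P ≈ 156 bar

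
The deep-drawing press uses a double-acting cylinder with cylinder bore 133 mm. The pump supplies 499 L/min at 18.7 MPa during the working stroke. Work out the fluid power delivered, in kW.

Hydraulic power = P × Q

W ≈ 156 kW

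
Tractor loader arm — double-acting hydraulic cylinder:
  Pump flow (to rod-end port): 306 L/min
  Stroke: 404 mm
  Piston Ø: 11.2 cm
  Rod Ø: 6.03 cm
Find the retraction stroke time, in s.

Rod-side annular area A_ann = π/4 × (11.2² − 6.03²) = 69.96 cm^2
Swept volume V = A × L; t = V / Q = A·L / Q

t ≈ 0.554 s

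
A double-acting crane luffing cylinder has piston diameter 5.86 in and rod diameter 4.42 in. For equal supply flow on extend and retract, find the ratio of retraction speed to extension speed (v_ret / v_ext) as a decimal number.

Cap-side area A_cap = π/4 × (5.86 in)² = 26.97 in^2
Rod-side annular area A_ann = π/4 × (5.86² − 4.42²) = 11.63 in^2
For equal Q, v ∝ 1/A, so v_ret/v_ext = A_cap/A_ann.

v_ret/v_ext ≈ 2.32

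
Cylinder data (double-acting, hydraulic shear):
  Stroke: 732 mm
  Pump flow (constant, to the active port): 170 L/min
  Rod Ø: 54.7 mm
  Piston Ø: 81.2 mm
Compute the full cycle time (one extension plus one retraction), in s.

t ≈ 2.07 s

Cap-side area A_cap = π/4 × (81.2 mm)² = 5178 mm^2
Rod-side annular area A_ann = π/4 × (81.2² − 54.7²) = 2828 mm^2
t_ext = A_cap·L/Q = 1.338 s
t_ret = A_ann·L/Q = 0.7307 s
t_cycle = t_ext + t_ret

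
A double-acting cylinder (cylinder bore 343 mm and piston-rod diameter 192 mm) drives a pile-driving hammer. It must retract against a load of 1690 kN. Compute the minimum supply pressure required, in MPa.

Rod-side annular area A_ann = π/4 × (343² − 192²) = 63450 mm^2
Retraction: pressure acts on the annular area.
P = F / A = 1690 kN / A

P ≈ 26.6 MPa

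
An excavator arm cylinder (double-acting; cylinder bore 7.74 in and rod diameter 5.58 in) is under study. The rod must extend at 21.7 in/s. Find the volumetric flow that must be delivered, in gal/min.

Q ≈ 265 gal/min

Cap-side area A_cap = π/4 × (7.74 in)² = 47.05 in^2
Q = A × v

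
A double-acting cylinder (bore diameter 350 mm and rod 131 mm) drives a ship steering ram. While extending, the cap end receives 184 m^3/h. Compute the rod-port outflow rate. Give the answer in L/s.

Cap-side area A_cap = π/4 × (350 mm)² = 96210 mm^2
Rod-side annular area A_ann = π/4 × (350² − 131²) = 82730 mm^2
Piston speed v = Q_in/A_cap; rod-end outflow Q_out = v × A_ann = Q_in × A_ann/A_cap.

Q_out ≈ 44.0 L/s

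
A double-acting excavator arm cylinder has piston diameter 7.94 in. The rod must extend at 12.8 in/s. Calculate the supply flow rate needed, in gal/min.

Cap-side area A_cap = π/4 × (7.94 in)² = 49.51 in^2
Q = A × v

Q ≈ 165 gal/min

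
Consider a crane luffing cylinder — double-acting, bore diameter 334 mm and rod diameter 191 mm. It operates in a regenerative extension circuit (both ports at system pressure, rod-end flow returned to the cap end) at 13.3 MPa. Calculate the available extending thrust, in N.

F ≈ 3.81e5 N

With equal pressure on both faces, forces on the annular region cancel; the net push is pressure × rod cross-section.
Rod cross-section A_rod = π/4 × (191 mm)² = 28650 mm^2
F = P × A_rod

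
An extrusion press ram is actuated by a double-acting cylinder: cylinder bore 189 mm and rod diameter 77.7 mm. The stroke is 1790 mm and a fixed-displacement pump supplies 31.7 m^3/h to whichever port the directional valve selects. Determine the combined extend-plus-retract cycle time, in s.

Cap-side area A_cap = π/4 × (189 mm)² = 28060 mm^2
Rod-side annular area A_ann = π/4 × (189² − 77.7²) = 23310 mm^2
t_ext = A_cap·L/Q = 5.703 s
t_ret = A_ann·L/Q = 4.739 s
t_cycle = t_ext + t_ret

t ≈ 10.4 s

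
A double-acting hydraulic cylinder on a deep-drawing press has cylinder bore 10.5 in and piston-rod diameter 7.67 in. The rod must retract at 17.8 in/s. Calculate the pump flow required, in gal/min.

Q ≈ 187 gal/min

Rod-side annular area A_ann = π/4 × (10.5² − 7.67²) = 40.39 in^2
Q = A × v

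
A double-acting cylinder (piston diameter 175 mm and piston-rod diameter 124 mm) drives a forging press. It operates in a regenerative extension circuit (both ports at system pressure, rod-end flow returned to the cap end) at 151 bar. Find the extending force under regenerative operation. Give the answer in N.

With equal pressure on both faces, forces on the annular region cancel; the net push is pressure × rod cross-section.
Rod cross-section A_rod = π/4 × (124 mm)² = 12080 mm^2
F = P × A_rod

F ≈ 1.82e5 N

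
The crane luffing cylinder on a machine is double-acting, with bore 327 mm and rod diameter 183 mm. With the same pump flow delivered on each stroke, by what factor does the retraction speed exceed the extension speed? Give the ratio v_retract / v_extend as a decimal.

v_ret/v_ext ≈ 1.46

Cap-side area A_cap = π/4 × (327 mm)² = 83980 mm^2
Rod-side annular area A_ann = π/4 × (327² − 183²) = 57680 mm^2
For equal Q, v ∝ 1/A, so v_ret/v_ext = A_cap/A_ann.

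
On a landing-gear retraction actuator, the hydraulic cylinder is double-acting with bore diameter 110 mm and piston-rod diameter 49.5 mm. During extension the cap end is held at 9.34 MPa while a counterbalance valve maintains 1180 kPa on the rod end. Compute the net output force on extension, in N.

F ≈ 79800 N

Cap-side area A_cap = π/4 × (110 mm)² = 9503 mm^2
Rod-side annular area A_ann = π/4 × (110² − 49.5²) = 7579 mm^2
Net thrust = P_cap·A_cap − P_rod·A_ann = 88760 N − 8943 N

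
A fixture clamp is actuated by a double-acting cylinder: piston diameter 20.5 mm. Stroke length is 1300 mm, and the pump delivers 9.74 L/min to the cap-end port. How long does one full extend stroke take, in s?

t ≈ 2.64 s

Cap-side area A_cap = π/4 × (20.5 mm)² = 330.1 mm^2
Swept volume V = A × L; t = V / Q = A·L / Q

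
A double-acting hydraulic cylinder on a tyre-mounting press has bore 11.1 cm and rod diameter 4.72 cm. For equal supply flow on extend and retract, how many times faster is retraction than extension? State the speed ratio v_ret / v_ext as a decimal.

v_ret/v_ext ≈ 1.22

Cap-side area A_cap = π/4 × (11.1 cm)² = 96.77 cm^2
Rod-side annular area A_ann = π/4 × (11.1² − 4.72²) = 79.27 cm^2
For equal Q, v ∝ 1/A, so v_ret/v_ext = A_cap/A_ann.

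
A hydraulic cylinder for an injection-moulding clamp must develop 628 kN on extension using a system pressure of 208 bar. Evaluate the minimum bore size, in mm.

D ≈ 196 mm

Extension force acts on the full piston face: F = P × (π/4)D².
D = √(4F / (πP)) = √(4 × 628 kN / (π × 208 bar))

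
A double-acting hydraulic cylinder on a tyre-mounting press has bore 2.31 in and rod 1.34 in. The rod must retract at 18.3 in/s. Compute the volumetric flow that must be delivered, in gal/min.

Rod-side annular area A_ann = π/4 × (2.31² − 1.34²) = 2.781 in^2
Q = A × v

Q ≈ 13.2 gal/min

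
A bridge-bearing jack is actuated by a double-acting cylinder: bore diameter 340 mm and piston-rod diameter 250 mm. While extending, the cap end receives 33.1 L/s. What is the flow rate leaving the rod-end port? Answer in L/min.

Q_out ≈ 912 L/min

Cap-side area A_cap = π/4 × (340 mm)² = 90790 mm^2
Rod-side annular area A_ann = π/4 × (340² − 250²) = 41700 mm^2
Piston speed v = Q_in/A_cap; rod-end outflow Q_out = v × A_ann = Q_in × A_ann/A_cap.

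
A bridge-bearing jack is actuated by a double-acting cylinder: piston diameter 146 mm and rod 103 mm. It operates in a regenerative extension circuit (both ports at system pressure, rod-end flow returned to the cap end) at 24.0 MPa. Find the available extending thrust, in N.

With equal pressure on both faces, forces on the annular region cancel; the net push is pressure × rod cross-section.
Rod cross-section A_rod = π/4 × (103 mm)² = 8332 mm^2
F = P × A_rod

F ≈ 2.00e5 N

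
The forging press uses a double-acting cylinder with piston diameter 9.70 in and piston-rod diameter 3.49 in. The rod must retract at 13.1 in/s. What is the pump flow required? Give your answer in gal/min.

Rod-side annular area A_ann = π/4 × (9.70² − 3.49²) = 64.33 in^2
Q = A × v

Q ≈ 219 gal/min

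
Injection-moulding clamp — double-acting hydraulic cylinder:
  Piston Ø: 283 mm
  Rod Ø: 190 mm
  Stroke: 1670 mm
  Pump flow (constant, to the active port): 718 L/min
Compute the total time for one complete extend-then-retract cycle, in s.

Cap-side area A_cap = π/4 × (283 mm)² = 62900 mm^2
Rod-side annular area A_ann = π/4 × (283² − 190²) = 34550 mm^2
t_ext = A_cap·L/Q = 8.778 s
t_ret = A_ann·L/Q = 4.821 s
t_cycle = t_ext + t_ret

t ≈ 13.6 s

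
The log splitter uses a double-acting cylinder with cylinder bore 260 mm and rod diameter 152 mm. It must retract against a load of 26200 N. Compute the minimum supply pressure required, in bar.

Rod-side annular area A_ann = π/4 × (260² − 152²) = 34950 mm^2
Retraction: pressure acts on the annular area.
P = F / A = 26200 N / A

P ≈ 7.50 bar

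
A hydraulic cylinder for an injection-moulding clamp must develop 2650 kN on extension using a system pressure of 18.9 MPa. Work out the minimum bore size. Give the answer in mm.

D ≈ 423 mm

Extension force acts on the full piston face: F = P × (π/4)D².
D = √(4F / (πP)) = √(4 × 2650 kN / (π × 18.9 MPa))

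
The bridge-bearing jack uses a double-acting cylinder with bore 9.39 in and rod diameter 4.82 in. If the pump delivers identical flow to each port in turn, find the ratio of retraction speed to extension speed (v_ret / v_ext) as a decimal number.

v_ret/v_ext ≈ 1.36

Cap-side area A_cap = π/4 × (9.39 in)² = 69.25 in^2
Rod-side annular area A_ann = π/4 × (9.39² − 4.82²) = 51.00 in^2
For equal Q, v ∝ 1/A, so v_ret/v_ext = A_cap/A_ann.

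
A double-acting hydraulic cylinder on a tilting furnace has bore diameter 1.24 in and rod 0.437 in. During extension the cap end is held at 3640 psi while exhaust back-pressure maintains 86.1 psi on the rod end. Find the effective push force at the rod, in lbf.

F ≈ 4300 lbf

Cap-side area A_cap = π/4 × (1.24 in)² = 1.208 in^2
Rod-side annular area A_ann = π/4 × (1.24² − 0.437²) = 1.058 in^2
Net thrust = P_cap·A_cap − P_rod·A_ann = 4396 lbf − 91.06 lbf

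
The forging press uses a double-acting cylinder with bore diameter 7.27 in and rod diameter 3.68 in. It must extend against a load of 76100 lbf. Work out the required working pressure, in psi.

Cap-side area A_cap = π/4 × (7.27 in)² = 41.51 in^2
P = F / A = 76100 lbf / A

P ≈ 1830 psi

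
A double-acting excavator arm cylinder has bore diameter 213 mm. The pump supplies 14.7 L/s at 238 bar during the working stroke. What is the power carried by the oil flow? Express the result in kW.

W ≈ 350 kW

Hydraulic power = P × Q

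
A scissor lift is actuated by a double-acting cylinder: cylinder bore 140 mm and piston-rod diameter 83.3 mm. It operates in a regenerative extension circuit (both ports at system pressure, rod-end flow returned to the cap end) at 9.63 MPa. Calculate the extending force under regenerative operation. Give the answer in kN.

F ≈ 52.5 kN

With equal pressure on both faces, forces on the annular region cancel; the net push is pressure × rod cross-section.
Rod cross-section A_rod = π/4 × (83.3 mm)² = 5450 mm^2
F = P × A_rod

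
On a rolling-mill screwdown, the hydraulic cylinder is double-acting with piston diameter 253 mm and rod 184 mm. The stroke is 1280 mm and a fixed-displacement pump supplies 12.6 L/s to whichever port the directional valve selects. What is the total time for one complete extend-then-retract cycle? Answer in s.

Cap-side area A_cap = π/4 × (253 mm)² = 50270 mm^2
Rod-side annular area A_ann = π/4 × (253² − 184²) = 23680 mm^2
t_ext = A_cap·L/Q = 5.107 s
t_ret = A_ann·L/Q = 2.406 s
t_cycle = t_ext + t_ret

t ≈ 7.51 s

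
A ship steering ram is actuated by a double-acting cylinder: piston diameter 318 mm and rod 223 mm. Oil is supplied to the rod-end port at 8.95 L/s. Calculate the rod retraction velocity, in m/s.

Rod-side annular area A_ann = π/4 × (318² − 223²) = 40370 mm^2
Flow into the rod-end port fills the annular volume.
v = Q / A

v ≈ 0.222 m/s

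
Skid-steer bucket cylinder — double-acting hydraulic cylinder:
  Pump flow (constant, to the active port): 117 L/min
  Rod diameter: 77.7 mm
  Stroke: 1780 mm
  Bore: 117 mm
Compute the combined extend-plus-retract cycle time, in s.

t ≈ 15.3 s

Cap-side area A_cap = π/4 × (117 mm)² = 10750 mm^2
Rod-side annular area A_ann = π/4 × (117² − 77.7²) = 6010 mm^2
t_ext = A_cap·L/Q = 9.814 s
t_ret = A_ann·L/Q = 5.486 s
t_cycle = t_ext + t_ret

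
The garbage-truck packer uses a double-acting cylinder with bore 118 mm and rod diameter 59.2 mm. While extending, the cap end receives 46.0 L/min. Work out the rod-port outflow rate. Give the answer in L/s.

Cap-side area A_cap = π/4 × (118 mm)² = 10940 mm^2
Rod-side annular area A_ann = π/4 × (118² − 59.2²) = 8183 mm^2
Piston speed v = Q_in/A_cap; rod-end outflow Q_out = v × A_ann = Q_in × A_ann/A_cap.

Q_out ≈ 0.574 L/s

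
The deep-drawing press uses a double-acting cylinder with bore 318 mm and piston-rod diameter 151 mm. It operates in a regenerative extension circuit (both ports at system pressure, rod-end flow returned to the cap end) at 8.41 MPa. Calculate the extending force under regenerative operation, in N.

With equal pressure on both faces, forces on the annular region cancel; the net push is pressure × rod cross-section.
Rod cross-section A_rod = π/4 × (151 mm)² = 17910 mm^2
F = P × A_rod

F ≈ 1.51e5 N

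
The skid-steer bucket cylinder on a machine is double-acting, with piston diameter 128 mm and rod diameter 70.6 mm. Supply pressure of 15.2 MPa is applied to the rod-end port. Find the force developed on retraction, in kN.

Rod-side annular area A_ann = π/4 × (128² − 70.6²) = 8953 mm^2
On retraction the pressure acts on the annular area (bore minus rod).
F = P × A_ann

F ≈ 136 kN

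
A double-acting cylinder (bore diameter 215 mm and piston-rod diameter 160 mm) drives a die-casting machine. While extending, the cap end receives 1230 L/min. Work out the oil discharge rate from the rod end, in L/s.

Q_out ≈ 9.15 L/s

Cap-side area A_cap = π/4 × (215 mm)² = 36310 mm^2
Rod-side annular area A_ann = π/4 × (215² − 160²) = 16200 mm^2
Piston speed v = Q_in/A_cap; rod-end outflow Q_out = v × A_ann = Q_in × A_ann/A_cap.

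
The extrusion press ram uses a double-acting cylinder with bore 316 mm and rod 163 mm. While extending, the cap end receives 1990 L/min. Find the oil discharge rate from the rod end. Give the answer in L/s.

Cap-side area A_cap = π/4 × (316 mm)² = 78430 mm^2
Rod-side annular area A_ann = π/4 × (316² − 163²) = 57560 mm^2
Piston speed v = Q_in/A_cap; rod-end outflow Q_out = v × A_ann = Q_in × A_ann/A_cap.

Q_out ≈ 24.3 L/s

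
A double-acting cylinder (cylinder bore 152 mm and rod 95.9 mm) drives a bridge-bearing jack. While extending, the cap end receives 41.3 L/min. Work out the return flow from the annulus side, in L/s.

Cap-side area A_cap = π/4 × (152 mm)² = 18150 mm^2
Rod-side annular area A_ann = π/4 × (152² − 95.9²) = 10920 mm^2
Piston speed v = Q_in/A_cap; rod-end outflow Q_out = v × A_ann = Q_in × A_ann/A_cap.

Q_out ≈ 0.414 L/s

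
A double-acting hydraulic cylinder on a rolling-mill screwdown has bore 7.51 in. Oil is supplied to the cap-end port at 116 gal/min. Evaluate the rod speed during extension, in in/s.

Cap-side area A_cap = π/4 × (7.51 in)² = 44.30 in^2
v = Q / A

v ≈ 10.1 in/s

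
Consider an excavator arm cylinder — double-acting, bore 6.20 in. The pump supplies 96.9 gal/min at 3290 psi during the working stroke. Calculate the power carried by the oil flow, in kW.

Hydraulic power = P × Q

W ≈ 139 kW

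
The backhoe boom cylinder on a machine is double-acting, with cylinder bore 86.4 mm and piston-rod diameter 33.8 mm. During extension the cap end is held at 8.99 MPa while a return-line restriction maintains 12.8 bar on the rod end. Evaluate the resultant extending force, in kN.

F ≈ 46.4 kN

Cap-side area A_cap = π/4 × (86.4 mm)² = 5863 mm^2
Rod-side annular area A_ann = π/4 × (86.4² − 33.8²) = 4966 mm^2
Net thrust = P_cap·A_cap − P_rod·A_ann = 52.71 kN − 6.356 kN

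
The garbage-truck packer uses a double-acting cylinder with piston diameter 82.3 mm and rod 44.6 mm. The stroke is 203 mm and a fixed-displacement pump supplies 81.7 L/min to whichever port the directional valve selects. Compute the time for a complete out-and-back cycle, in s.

Cap-side area A_cap = π/4 × (82.3 mm)² = 5320 mm^2
Rod-side annular area A_ann = π/4 × (82.3² − 44.6²) = 3757 mm^2
t_ext = A_cap·L/Q = 0.7931 s
t_ret = A_ann·L/Q = 0.5602 s
t_cycle = t_ext + t_ret

t ≈ 1.35 s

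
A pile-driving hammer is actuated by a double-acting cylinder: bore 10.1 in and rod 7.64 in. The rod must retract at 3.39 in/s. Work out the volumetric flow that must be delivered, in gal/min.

Q ≈ 30.2 gal/min

Rod-side annular area A_ann = π/4 × (10.1² − 7.64²) = 34.28 in^2
Q = A × v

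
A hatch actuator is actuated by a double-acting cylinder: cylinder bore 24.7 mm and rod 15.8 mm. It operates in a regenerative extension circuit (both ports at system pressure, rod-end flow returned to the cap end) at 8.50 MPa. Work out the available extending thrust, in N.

With equal pressure on both faces, forces on the annular region cancel; the net push is pressure × rod cross-section.
Rod cross-section A_rod = π/4 × (15.8 mm)² = 196.1 mm^2
F = P × A_rod

F ≈ 1670 N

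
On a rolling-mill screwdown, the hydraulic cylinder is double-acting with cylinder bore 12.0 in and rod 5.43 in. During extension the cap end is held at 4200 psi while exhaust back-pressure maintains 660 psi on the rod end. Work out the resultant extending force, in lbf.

F ≈ 4.16e5 lbf

Cap-side area A_cap = π/4 × (12.0 in)² = 113.1 in^2
Rod-side annular area A_ann = π/4 × (12.0² − 5.43²) = 89.94 in^2
Net thrust = P_cap·A_cap − P_rod·A_ann = 4.750e5 lbf − 59360 lbf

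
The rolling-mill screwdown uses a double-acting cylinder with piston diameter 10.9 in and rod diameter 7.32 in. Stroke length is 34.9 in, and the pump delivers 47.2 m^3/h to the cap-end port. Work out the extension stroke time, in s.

t ≈ 4.07 s

Cap-side area A_cap = π/4 × (10.9 in)² = 93.31 in^2
Swept volume V = A × L; t = V / Q = A·L / Q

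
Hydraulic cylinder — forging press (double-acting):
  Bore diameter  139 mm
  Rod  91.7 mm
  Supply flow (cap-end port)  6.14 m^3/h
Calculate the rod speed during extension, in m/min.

Cap-side area A_cap = π/4 × (139 mm)² = 15170 mm^2
v = Q / A

v ≈ 6.74 m/min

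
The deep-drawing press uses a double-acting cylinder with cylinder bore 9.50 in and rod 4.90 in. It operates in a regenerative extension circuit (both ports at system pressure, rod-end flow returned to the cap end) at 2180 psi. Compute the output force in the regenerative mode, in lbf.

With equal pressure on both faces, forces on the annular region cancel; the net push is pressure × rod cross-section.
Rod cross-section A_rod = π/4 × (4.90 in)² = 18.86 in^2
F = P × A_rod

F ≈ 41100 lbf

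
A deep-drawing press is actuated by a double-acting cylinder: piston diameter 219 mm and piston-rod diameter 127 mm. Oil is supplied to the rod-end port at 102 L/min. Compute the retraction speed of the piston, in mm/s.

Rod-side annular area A_ann = π/4 × (219² − 127²) = 25000 mm^2
Flow into the rod-end port fills the annular volume.
v = Q / A

v ≈ 68.0 mm/s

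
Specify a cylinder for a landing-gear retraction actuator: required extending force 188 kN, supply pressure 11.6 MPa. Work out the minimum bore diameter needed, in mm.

Extension force acts on the full piston face: F = P × (π/4)D².
D = √(4F / (πP)) = √(4 × 188 kN / (π × 11.6 MPa))

D ≈ 144 mm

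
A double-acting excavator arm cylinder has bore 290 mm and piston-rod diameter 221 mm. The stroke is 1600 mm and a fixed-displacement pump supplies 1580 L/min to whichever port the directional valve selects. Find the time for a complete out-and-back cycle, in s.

Cap-side area A_cap = π/4 × (290 mm)² = 66050 mm^2
Rod-side annular area A_ann = π/4 × (290² − 221²) = 27690 mm^2
t_ext = A_cap·L/Q = 4.013 s
t_ret = A_ann·L/Q = 1.683 s
t_cycle = t_ext + t_ret

t ≈ 5.70 s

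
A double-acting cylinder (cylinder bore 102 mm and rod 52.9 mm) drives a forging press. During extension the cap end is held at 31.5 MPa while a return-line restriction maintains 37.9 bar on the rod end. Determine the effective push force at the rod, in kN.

F ≈ 235 kN

Cap-side area A_cap = π/4 × (102 mm)² = 8171 mm^2
Rod-side annular area A_ann = π/4 × (102² − 52.9²) = 5973 mm^2
Net thrust = P_cap·A_cap − P_rod·A_ann = 257.4 kN − 22.64 kN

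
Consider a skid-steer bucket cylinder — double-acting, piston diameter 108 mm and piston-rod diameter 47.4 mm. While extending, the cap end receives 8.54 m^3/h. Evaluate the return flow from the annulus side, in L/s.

Q_out ≈ 1.92 L/s

Cap-side area A_cap = π/4 × (108 mm)² = 9161 mm^2
Rod-side annular area A_ann = π/4 × (108² − 47.4²) = 7396 mm^2
Piston speed v = Q_in/A_cap; rod-end outflow Q_out = v × A_ann = Q_in × A_ann/A_cap.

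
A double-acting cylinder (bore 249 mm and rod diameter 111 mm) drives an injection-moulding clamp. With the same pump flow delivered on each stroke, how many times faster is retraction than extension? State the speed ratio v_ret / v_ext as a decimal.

Cap-side area A_cap = π/4 × (249 mm)² = 48700 mm^2
Rod-side annular area A_ann = π/4 × (249² − 111²) = 39020 mm^2
For equal Q, v ∝ 1/A, so v_ret/v_ext = A_cap/A_ann.

v_ret/v_ext ≈ 1.25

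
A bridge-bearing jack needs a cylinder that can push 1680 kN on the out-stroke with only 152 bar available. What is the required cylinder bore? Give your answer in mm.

D ≈ 375 mm

Extension force acts on the full piston face: F = P × (π/4)D².
D = √(4F / (πP)) = √(4 × 1680 kN / (π × 152 bar))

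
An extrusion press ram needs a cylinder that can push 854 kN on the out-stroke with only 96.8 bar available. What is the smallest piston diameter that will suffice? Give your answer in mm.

D ≈ 335 mm

Extension force acts on the full piston face: F = P × (π/4)D².
D = √(4F / (πP)) = √(4 × 854 kN / (π × 96.8 bar))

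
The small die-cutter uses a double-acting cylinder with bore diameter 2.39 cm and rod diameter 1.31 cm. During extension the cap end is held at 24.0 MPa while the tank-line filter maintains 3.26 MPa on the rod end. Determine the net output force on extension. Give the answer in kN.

Cap-side area A_cap = π/4 × (2.39 cm)² = 4.486 cm^2
Rod-side annular area A_ann = π/4 × (2.39² − 1.31²) = 3.138 cm^2
Net thrust = P_cap·A_cap − P_rod·A_ann = 10.77 kN − 1.023 kN

F ≈ 9.74 kN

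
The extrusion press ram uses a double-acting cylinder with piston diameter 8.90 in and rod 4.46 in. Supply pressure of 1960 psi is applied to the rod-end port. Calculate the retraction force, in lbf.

Rod-side annular area A_ann = π/4 × (8.90² − 4.46²) = 46.59 in^2
On retraction the pressure acts on the annular area (bore minus rod).
F = P × A_ann

F ≈ 91300 lbf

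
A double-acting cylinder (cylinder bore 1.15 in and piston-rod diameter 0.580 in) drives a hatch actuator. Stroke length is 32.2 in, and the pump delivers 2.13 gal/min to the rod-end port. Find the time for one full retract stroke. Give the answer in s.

Rod-side annular area A_ann = π/4 × (1.15² − 0.580²) = 0.7745 in^2
Swept volume V = A × L; t = V / Q = A·L / Q

t ≈ 3.04 s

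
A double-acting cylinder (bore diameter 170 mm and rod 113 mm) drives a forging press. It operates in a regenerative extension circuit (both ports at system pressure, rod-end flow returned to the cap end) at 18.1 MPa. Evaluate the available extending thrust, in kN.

F ≈ 182 kN

With equal pressure on both faces, forces on the annular region cancel; the net push is pressure × rod cross-section.
Rod cross-section A_rod = π/4 × (113 mm)² = 10030 mm^2
F = P × A_rod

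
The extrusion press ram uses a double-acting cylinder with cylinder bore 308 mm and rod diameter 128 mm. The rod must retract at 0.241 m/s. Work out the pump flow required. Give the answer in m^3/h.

Q ≈ 53.5 m^3/h

Rod-side annular area A_ann = π/4 × (308² − 128²) = 61640 mm^2
Q = A × v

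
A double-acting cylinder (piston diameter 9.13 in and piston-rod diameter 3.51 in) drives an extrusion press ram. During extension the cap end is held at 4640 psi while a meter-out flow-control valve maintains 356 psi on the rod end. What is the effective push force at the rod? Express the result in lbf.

F ≈ 2.84e5 lbf

Cap-side area A_cap = π/4 × (9.13 in)² = 65.47 in^2
Rod-side annular area A_ann = π/4 × (9.13² − 3.51²) = 55.79 in^2
Net thrust = P_cap·A_cap − P_rod·A_ann = 3.038e5 lbf − 19860 lbf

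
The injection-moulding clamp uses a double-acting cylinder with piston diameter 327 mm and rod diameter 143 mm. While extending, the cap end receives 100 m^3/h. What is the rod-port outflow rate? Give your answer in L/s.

Q_out ≈ 22.5 L/s

Cap-side area A_cap = π/4 × (327 mm)² = 83980 mm^2
Rod-side annular area A_ann = π/4 × (327² − 143²) = 67920 mm^2
Piston speed v = Q_in/A_cap; rod-end outflow Q_out = v × A_ann = Q_in × A_ann/A_cap.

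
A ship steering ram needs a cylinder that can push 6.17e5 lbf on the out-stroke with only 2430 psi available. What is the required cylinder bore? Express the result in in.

D ≈ 18.0 in

Extension force acts on the full piston face: F = P × (π/4)D².
D = √(4F / (πP)) = √(4 × 6.17e5 lbf / (π × 2430 psi))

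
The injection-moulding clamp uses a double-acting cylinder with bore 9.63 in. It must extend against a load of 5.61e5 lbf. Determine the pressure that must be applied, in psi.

Cap-side area A_cap = π/4 × (9.63 in)² = 72.84 in^2
P = F / A = 5.61e5 lbf / A

P ≈ 7700 psi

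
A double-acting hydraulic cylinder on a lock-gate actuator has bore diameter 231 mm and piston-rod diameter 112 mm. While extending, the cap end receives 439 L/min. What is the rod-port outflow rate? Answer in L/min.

Cap-side area A_cap = π/4 × (231 mm)² = 41910 mm^2
Rod-side annular area A_ann = π/4 × (231² − 112²) = 32060 mm^2
Piston speed v = Q_in/A_cap; rod-end outflow Q_out = v × A_ann = Q_in × A_ann/A_cap.

Q_out ≈ 336 L/min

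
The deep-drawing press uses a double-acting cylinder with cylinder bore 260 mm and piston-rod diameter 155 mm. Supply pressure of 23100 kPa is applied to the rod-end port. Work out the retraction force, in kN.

F ≈ 791 kN

Rod-side annular area A_ann = π/4 × (260² − 155²) = 34220 mm^2
On retraction the pressure acts on the annular area (bore minus rod).
F = P × A_ann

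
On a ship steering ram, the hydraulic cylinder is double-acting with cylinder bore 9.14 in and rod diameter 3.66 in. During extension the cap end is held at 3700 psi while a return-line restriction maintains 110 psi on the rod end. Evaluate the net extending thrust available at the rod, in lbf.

F ≈ 2.37e5 lbf

Cap-side area A_cap = π/4 × (9.14 in)² = 65.61 in^2
Rod-side annular area A_ann = π/4 × (9.14² − 3.66²) = 55.09 in^2
Net thrust = P_cap·A_cap − P_rod·A_ann = 2.428e5 lbf − 6060 lbf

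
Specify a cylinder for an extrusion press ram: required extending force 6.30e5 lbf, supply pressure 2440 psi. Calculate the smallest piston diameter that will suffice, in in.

Extension force acts on the full piston face: F = P × (π/4)D².
D = √(4F / (πP)) = √(4 × 6.30e5 lbf / (π × 2440 psi))

D ≈ 18.1 in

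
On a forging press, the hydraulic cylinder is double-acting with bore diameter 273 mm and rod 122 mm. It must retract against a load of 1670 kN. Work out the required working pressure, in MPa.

P ≈ 35.6 MPa

Rod-side annular area A_ann = π/4 × (273² − 122²) = 46850 mm^2
Retraction: pressure acts on the annular area.
P = F / A = 1670 kN / A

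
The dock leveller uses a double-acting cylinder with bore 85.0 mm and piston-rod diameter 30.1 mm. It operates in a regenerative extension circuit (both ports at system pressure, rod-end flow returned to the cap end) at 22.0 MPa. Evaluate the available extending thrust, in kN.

F ≈ 15.7 kN

With equal pressure on both faces, forces on the annular region cancel; the net push is pressure × rod cross-section.
Rod cross-section A_rod = π/4 × (30.1 mm)² = 711.6 mm^2
F = P × A_rod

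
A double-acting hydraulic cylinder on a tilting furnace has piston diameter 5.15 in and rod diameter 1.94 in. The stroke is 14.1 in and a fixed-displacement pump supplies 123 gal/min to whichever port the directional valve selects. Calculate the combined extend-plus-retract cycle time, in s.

Cap-side area A_cap = π/4 × (5.15 in)² = 20.83 in^2
Rod-side annular area A_ann = π/4 × (5.15² − 1.94²) = 17.87 in^2
t_ext = A_cap·L/Q = 0.6202 s
t_ret = A_ann·L/Q = 0.5322 s
t_cycle = t_ext + t_ret

t ≈ 1.15 s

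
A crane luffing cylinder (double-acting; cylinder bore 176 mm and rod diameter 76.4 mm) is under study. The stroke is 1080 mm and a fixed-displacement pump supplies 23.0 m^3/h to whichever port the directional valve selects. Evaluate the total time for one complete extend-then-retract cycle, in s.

t ≈ 7.45 s

Cap-side area A_cap = π/4 × (176 mm)² = 24330 mm^2
Rod-side annular area A_ann = π/4 × (176² − 76.4²) = 19740 mm^2
t_ext = A_cap·L/Q = 4.113 s
t_ret = A_ann·L/Q = 3.338 s
t_cycle = t_ext + t_ret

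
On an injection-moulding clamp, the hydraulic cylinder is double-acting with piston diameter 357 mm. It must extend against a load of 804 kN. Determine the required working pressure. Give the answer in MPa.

Cap-side area A_cap = π/4 × (357 mm)² = 1.001e5 mm^2
P = F / A = 804 kN / A

P ≈ 8.03 MPa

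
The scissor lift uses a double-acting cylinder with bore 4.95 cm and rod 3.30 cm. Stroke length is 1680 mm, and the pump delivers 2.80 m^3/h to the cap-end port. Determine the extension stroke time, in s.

Cap-side area A_cap = π/4 × (4.95 cm)² = 19.24 cm^2
Swept volume V = A × L; t = V / Q = A·L / Q

t ≈ 4.16 s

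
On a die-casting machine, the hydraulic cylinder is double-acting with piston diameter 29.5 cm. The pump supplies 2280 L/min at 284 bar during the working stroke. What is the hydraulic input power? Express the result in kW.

W ≈ 1080 kW

Hydraulic power = P × Q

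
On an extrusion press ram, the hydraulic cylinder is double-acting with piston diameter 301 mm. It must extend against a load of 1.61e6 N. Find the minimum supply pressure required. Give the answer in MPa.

P ≈ 22.6 MPa

Cap-side area A_cap = π/4 × (301 mm)² = 71160 mm^2
P = F / A = 1.61e6 N / A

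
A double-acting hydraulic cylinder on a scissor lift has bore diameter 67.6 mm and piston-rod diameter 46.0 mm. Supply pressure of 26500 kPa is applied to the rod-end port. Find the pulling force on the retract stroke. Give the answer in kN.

Rod-side annular area A_ann = π/4 × (67.6² − 46.0²) = 1927 mm^2
On retraction the pressure acts on the annular area (bore minus rod).
F = P × A_ann

F ≈ 51.1 kN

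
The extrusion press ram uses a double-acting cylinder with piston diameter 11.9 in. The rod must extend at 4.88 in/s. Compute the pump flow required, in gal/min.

Cap-side area A_cap = π/4 × (11.9 in)² = 111.2 in^2
Q = A × v

Q ≈ 141 gal/min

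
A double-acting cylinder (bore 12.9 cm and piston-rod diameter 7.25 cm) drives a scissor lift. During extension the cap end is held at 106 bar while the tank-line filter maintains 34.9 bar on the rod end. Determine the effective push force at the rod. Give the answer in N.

F ≈ 1.07e5 N

Cap-side area A_cap = π/4 × (12.9 cm)² = 130.7 cm^2
Rod-side annular area A_ann = π/4 × (12.9² − 7.25²) = 89.42 cm^2
Net thrust = P_cap·A_cap − P_rod·A_ann = 1.385e5 N − 31210 N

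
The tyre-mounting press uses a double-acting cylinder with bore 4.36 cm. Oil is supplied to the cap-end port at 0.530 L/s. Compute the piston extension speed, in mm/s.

Cap-side area A_cap = π/4 × (4.36 cm)² = 14.93 cm^2
v = Q / A

v ≈ 355 mm/s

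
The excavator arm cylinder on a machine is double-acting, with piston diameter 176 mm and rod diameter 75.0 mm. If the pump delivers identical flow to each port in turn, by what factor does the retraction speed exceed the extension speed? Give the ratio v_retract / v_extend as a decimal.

Cap-side area A_cap = π/4 × (176 mm)² = 24330 mm^2
Rod-side annular area A_ann = π/4 × (176² − 75.0²) = 19910 mm^2
For equal Q, v ∝ 1/A, so v_ret/v_ext = A_cap/A_ann.

v_ret/v_ext ≈ 1.22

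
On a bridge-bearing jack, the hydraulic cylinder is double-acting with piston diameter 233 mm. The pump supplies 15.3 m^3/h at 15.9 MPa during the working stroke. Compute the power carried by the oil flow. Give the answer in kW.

W ≈ 67.6 kW

Hydraulic power = P × Q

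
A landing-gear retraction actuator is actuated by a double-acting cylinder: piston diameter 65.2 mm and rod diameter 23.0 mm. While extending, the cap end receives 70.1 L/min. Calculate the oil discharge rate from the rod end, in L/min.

Cap-side area A_cap = π/4 × (65.2 mm)² = 3339 mm^2
Rod-side annular area A_ann = π/4 × (65.2² − 23.0²) = 2923 mm^2
Piston speed v = Q_in/A_cap; rod-end outflow Q_out = v × A_ann = Q_in × A_ann/A_cap.

Q_out ≈ 61.4 L/min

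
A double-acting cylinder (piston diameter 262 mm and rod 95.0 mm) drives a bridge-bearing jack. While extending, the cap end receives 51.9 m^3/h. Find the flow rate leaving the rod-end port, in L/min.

Q_out ≈ 751 L/min

Cap-side area A_cap = π/4 × (262 mm)² = 53910 mm^2
Rod-side annular area A_ann = π/4 × (262² − 95.0²) = 46820 mm^2
Piston speed v = Q_in/A_cap; rod-end outflow Q_out = v × A_ann = Q_in × A_ann/A_cap.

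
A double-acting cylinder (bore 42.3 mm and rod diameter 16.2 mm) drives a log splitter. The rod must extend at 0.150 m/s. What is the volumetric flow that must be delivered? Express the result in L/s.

Q ≈ 0.211 L/s

Cap-side area A_cap = π/4 × (42.3 mm)² = 1405 mm^2
Q = A × v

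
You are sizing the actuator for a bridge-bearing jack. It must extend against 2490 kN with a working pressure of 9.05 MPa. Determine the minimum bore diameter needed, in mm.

D ≈ 592 mm

Extension force acts on the full piston face: F = P × (π/4)D².
D = √(4F / (πP)) = √(4 × 2490 kN / (π × 9.05 MPa))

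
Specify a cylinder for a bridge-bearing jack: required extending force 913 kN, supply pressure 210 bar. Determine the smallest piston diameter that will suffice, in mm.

Extension force acts on the full piston face: F = P × (π/4)D².
D = √(4F / (πP)) = √(4 × 913 kN / (π × 210 bar))

D ≈ 235 mm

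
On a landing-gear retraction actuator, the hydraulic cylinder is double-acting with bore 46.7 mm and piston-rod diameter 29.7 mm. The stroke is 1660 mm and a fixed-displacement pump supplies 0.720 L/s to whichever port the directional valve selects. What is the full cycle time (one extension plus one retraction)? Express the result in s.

t ≈ 6.30 s

Cap-side area A_cap = π/4 × (46.7 mm)² = 1713 mm^2
Rod-side annular area A_ann = π/4 × (46.7² − 29.7²) = 1020 mm^2
t_ext = A_cap·L/Q = 3.949 s
t_ret = A_ann·L/Q = 2.352 s
t_cycle = t_ext + t_ret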